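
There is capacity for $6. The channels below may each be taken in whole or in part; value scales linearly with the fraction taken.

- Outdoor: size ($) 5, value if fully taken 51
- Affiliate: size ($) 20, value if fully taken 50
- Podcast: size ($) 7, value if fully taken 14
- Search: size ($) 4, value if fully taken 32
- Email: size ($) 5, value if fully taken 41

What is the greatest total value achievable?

59.2

Best value per unit of size first: Outdoor 51/5≈10.2, Email 41/5≈8.2, Search 32/4≈8, Affiliate 50/20≈2.5, Podcast 14/7≈2.
All 5 $ of Outdoor fit (value 51) → 1 remain.
Fill the last 1 $ with part of Email: 1/5 of it earns 8.2.
Total value = 59.2.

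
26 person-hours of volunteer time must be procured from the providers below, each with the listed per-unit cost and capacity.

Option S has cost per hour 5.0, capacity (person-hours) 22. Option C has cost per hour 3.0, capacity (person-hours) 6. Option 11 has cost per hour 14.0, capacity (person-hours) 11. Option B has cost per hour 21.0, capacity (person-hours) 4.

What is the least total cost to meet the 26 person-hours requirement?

118

Use providers in increasing cost order.
Option C at 3.0: take all 6 person-hours → 20 still needed.
Option S at 5.0: take 20 of its 22 → requirement met.
Option 11, Option B: unused.
Cost = 6×3.0 + 20×5.0 = 118.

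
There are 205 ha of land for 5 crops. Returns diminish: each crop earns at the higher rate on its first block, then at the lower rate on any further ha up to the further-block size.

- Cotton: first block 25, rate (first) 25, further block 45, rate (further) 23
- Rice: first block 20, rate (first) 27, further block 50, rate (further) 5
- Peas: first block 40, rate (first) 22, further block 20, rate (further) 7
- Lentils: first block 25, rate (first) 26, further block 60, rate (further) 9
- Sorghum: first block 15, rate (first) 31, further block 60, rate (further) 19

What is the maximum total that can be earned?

4860

Order all 10 blocks by rate: Sorghum/first 31 > Rice/first 27 > Lentils/first 26 > Cotton/first 25 > Cotton/second 23 > Peas/first 22 > Sorghum/second 19 > Lentils/second 9 > Peas/second 7 > Rice/second 5.
Sorghum/first (31): +15 → 190 left.
Rice first at 27: fill all 20 → 170 left.
Fill Lentils first block (25 at 26) → 145 left.
Fill Cotton first block (25 at 25) → 120 left.
Cotton/second (23): +45 → 75 left.
Peas first at 22: fill all 40 → 35 left.
Sorghum second at 19: only 35 left, fill 35.
Total = 31×15 + 27×20 + 26×25 + 25×25 + 23×45 + 22×40 + 19×35 = 4860.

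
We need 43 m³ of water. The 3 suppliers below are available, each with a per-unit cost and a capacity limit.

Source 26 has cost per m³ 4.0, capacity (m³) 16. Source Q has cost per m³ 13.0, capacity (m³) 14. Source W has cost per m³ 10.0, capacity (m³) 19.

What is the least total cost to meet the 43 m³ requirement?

358

Cheapest first:
Take 16 from Source 26 at 4.0 — need 27 more.
Source W at 10.0: take all 19 m³ — 8 still needed.
Take 8 from Source Q at 13.0 to finish.
Cost = 16×4.0 + 19×10.0 + 8×13.0 = 358.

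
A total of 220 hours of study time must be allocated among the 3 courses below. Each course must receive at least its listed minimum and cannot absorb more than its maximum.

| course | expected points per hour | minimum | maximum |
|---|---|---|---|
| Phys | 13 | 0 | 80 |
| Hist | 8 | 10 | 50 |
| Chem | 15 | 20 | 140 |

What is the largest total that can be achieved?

Meeting every minimum uses 0+10+20 = 30 hours, leaving 190.
Order the courses by expected points per hour: Chem 15 > Phys 13 > Hist 8.
Chem: +120 to 140 (cap) — 70 left.
Phys has room for 80 more but only 70 remain, so it gets 70.
Total = 13×70 + 8×10 + 15×140 = 3090.

3090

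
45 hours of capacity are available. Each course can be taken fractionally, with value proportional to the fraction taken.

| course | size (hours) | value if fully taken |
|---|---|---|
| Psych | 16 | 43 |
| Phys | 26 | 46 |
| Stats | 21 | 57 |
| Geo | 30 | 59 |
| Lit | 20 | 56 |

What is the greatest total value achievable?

123.75

Rank by value-to-size ratio: Lit 56/20≈2.8, Stats 57/21≈2.71, Psych 43/16≈2.69, Geo 59/30≈1.97, Phys 46/26≈1.77.
Lit: take in full, 20 hours for value 56 ; 25 left.
All 21 hours of Stats fit (value 57) ; 4 remain.
Fill the last 4 hours with part of Psych: 4/16 of it earns 10.75.
Total value = 123.75.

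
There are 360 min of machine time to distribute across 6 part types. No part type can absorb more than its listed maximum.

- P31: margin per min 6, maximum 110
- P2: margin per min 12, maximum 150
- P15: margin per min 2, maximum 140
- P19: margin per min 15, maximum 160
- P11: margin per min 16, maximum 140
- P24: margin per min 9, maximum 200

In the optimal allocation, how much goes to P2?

60

Rank by margin per min: P11 16 > P19 15 > P2 12 > P24 9 > P31 6 > P15 2.
P11: +140 to 140 (cap) ; 220 left.
P19 takes 160 to reach its cap of 160 ; 60 left.
Only 60 left; P2 takes them to reach 60.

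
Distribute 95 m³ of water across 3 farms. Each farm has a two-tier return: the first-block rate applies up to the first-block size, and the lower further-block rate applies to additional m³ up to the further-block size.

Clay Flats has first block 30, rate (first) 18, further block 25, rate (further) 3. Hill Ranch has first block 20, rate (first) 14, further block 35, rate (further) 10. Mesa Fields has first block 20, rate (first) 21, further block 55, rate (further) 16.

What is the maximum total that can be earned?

1680

Rank every tier by rate: Mesa Fields/T1 21 > Clay Flats/T1 18 > Mesa Fields/T2 16 > Hill Ranch/T1 14 > Hill Ranch/T2 10 > Clay Flats/T2 3.
Mesa Fields/T1 (21): +20 → 75 left.
Clay Flats T1 at 18: fill all 30 → 45 left.
Mesa Fields T2 at 16: only 45 left, fill 45.
Total = 21×20 + 18×30 + 16×45 = 1680.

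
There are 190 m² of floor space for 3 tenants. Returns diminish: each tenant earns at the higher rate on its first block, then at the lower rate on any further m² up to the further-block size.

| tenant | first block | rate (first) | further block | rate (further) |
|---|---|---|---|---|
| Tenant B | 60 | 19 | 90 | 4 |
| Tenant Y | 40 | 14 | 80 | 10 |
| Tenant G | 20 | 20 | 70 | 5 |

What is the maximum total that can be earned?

2800

Treat each block as its own option and order by rate: Tenant G/tier1 20 > Tenant B/tier1 19 > Tenant Y/tier1 14 > Tenant Y/tier2 10 > Tenant G/tier2 5 > Tenant B/tier2 4.
Tenant G/tier1 (20): +20 → 170 left.
Tenant B/tier1 (19): +60 → 110 left.
Fill Tenant Y tier1 block (40 at 14) → 70 left.
70 remain; put them into Tenant Y tier2 at 10.
Total = 20×20 + 19×60 + 14×40 + 10×70 = 2800.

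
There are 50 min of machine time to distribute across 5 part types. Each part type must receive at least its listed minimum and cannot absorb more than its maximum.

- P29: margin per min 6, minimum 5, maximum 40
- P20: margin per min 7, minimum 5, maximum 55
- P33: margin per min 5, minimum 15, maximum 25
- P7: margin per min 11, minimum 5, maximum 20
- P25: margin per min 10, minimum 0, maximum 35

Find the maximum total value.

Meeting every minimum uses 5+5+15+5+0 = 30 min, leaving 20.
Rank by margin per min: P7 11 > P25 10 > P20 7 > P29 6 > P33 5.
P7: +15 to 20 (cap) — 5 left.
P25: +5 (room for 35) → 5. Pool exhausted.
Total = 6×5 + 7×5 + 5×15 + 11×20 + 10×5 = 410.

410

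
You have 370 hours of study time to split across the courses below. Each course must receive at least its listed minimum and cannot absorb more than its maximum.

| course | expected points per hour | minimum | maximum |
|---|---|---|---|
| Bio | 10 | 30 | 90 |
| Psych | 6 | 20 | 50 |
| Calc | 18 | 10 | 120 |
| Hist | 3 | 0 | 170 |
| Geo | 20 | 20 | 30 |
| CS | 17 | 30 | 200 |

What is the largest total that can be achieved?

6070

Meeting every minimum uses 30+20+10+0+20+30 = 110 hours, leaving 260.
Order the courses by expected points per hour: Geo 20 > Calc 18 > CS 17 > Bio 10 > Psych 6 > Hist 3.
Geo: +10 to 30 (cap) — 250 left.
Give Calc 110 more to hit its cap of 120 — 140 left.
CS: +140 (room for 170) → 170. Pool exhausted.
Total = 10×30 + 6×20 + 18×120 + 20×30 + 17×170 = 6070.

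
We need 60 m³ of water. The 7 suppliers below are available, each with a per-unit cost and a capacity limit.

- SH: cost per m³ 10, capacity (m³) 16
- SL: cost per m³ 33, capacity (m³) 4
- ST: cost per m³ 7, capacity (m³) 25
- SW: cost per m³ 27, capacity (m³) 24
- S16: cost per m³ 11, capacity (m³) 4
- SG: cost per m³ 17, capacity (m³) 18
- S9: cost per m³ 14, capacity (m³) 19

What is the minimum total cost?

Cheapest first:
ST (7): use full 25 ; 35 m³ to go.
SH (10): use full 16 ; 19 m³ to go.
S16 (11): use full 4 ; 15 m³ to go.
Take 15 from S9 at 14 to finish.
SG, SW, SL: unused.
Cost = 25×7 + 16×10 + 4×11 + 15×14 = 589.

589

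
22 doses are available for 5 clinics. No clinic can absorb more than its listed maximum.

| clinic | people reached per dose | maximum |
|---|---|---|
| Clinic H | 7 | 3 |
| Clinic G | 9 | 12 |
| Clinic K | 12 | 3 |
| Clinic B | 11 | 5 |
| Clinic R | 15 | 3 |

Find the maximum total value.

235

Highest people reached per dose first: Clinic R 15 > Clinic K 12 > Clinic B 11 > Clinic G 9 > Clinic H 7.
Give Clinic R 3 to hit its cap of 3 → 19 left.
Give Clinic K 3 to hit its cap of 3 → 16 left.
Give Clinic B 5 to hit its cap of 5 → 11 left.
Only 11 left; Clinic G takes them to reach 11.
Total = 9×11 + 12×3 + 11×5 + 15×3 = 235.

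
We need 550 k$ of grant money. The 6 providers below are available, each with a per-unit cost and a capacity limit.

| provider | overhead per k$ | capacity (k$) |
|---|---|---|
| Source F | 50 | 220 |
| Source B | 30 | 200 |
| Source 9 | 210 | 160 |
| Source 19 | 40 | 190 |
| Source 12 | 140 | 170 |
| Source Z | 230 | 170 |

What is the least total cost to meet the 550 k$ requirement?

Fill from the cheapest provider first.
Source B (30): use full 200 → 350 k$ to go.
Take 190 from Source 19 at 40 → need 160 more.
Source F (50): take the remaining 160 → done.
Source 12, Source 9, Source Z: unused.
Cost = 200×30 + 190×40 + 160×50 = 21600.

21600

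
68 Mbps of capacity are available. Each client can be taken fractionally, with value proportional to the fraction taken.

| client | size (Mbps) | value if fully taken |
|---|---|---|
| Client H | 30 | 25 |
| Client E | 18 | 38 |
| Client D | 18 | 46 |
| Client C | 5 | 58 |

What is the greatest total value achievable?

164.5

Best value per unit of size first: Client C 58/5≈11.6, Client D 46/18≈2.56, Client E 38/18≈2.11, Client H 25/30≈0.833.
All 5 Mbps of Client C fit (value 58) ; 63 remain.
All 18 Mbps of Client D fit (value 46) ; 45 remain.
All 18 Mbps of Client E fit (value 38) ; 27 remain.
27 Mbps left: a 27/30 share of Client H gives 25×27/30 = 22.5.
Total value = 164.5.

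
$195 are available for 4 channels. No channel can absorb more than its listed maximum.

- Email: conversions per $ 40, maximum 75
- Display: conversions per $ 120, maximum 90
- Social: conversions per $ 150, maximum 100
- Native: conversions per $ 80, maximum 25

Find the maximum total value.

26200

Rank by conversions per $: Social 150 > Display 120 > Native 80 > Email 40.
Social takes 100 to reach its cap of 100 ; 95 left.
Give Display 90 to hit its cap of 90 ; 5 left.
Native: +5 (room for 25) → 5. Pool exhausted.
Total = 120×90 + 150×100 + 80×5 = 26200.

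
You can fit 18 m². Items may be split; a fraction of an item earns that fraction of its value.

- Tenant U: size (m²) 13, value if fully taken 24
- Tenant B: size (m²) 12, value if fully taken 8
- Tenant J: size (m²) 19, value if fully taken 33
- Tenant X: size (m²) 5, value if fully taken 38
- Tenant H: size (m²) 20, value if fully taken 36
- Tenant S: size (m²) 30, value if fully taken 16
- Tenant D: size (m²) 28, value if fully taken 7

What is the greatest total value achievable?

62

Rank by value-to-size ratio: Tenant X 38/5≈7.6, Tenant U 24/13≈1.85, Tenant H 36/20≈1.8, Tenant J 33/19≈1.74, Tenant B 8/12≈0.667, Tenant S 16/30≈0.533, Tenant D 7/28≈0.25.
Take all of Tenant X (5 m², value 38) → 13 m² left.
All 13 m² of Tenant U fit (value 24) → 0 remain.
Total value = 62.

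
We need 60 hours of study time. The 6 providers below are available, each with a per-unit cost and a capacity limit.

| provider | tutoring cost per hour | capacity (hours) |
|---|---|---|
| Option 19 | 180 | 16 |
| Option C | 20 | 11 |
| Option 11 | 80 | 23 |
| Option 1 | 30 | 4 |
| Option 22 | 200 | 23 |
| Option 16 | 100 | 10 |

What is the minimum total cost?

5340

Cheapest first:
Option C (20): use full 11 → 49 hours to go.
Option 1 at 30: take all 4 hours → 45 still needed.
Take 23 from Option 11 at 80 → need 22 more.
Take 10 from Option 16 at 100 → need 12 more.
Option 19 at 180: take 12 of its 16 → requirement met.
Option 22: unused.
Cost = 11×20 + 4×30 + 23×80 + 10×100 + 12×180 = 5340.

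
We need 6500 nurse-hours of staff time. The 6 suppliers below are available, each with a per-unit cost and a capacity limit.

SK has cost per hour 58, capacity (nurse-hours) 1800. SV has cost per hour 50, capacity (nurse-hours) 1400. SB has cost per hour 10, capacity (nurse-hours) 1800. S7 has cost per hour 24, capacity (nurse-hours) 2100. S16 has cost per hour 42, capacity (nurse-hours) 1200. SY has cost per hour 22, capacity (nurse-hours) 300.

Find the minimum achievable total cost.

180400

Cheapest first:
SB (10): use full 1800 ; 4700 nurse-hours to go.
Take 300 from SY at 22 ; need 4400 more.
Take 2100 from S7 at 24 ; need 2300 more.
Take 1200 from S16 at 42 ; need 1100 more.
SV at 50: take 1100 of its 1400 ; requirement met.
SK: unused.
Cost = 1800×10 + 300×22 + 2100×24 + 1200×42 + 1100×50 = 180400.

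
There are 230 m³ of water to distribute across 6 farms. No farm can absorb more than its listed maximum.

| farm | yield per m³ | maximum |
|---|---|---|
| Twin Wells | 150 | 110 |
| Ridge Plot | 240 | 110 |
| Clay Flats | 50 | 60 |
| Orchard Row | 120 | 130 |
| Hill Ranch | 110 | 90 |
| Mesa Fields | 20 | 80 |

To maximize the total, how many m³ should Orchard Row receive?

10

Rank by yield per m³: Ridge Plot 240 > Twin Wells 150 > Orchard Row 120 > Hill Ranch 110 > Clay Flats 50 > Mesa Fields 20.
Give Ridge Plot 110 to hit its cap of 110 — 120 left.
Twin Wells takes 110 to reach its cap of 110 — 10 left.
Orchard Row has room for 130 but only 10 remain, so it gets 10.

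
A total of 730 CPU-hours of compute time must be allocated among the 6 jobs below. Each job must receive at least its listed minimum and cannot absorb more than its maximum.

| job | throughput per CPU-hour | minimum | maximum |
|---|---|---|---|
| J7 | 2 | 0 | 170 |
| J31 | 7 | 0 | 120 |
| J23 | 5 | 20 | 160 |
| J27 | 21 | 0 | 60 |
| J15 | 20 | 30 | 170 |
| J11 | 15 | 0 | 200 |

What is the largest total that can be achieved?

Meeting every minimum uses 0+0+20+0+30+0 = 50 CPU-hours, leaving 680.
Highest throughput per CPU-hour first: J27 21 > J15 20 > J11 15 > J31 7 > J23 5 > J7 2.
J27: +60 to 60 (cap) → 620 left.
J15: +140 to 170 (cap) → 480 left.
Give J11 200 more to hit its cap of 200 → 280 left.
Give J31 120 more to hit its cap of 120 → 160 left.
J23: +140 to 160 (cap) → 20 left.
Only 20 left; J7 takes them to reach 20.
Total = 2×20 + 7×120 + 5×160 + 21×60 + 20×170 + 15×200 = 9340.

9340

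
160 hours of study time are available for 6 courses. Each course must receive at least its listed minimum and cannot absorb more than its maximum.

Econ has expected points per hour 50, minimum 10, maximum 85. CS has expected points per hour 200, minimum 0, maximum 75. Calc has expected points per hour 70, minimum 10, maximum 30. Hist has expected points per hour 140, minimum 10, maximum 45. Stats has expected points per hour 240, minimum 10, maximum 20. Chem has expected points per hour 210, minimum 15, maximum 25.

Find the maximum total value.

Meeting every minimum uses 10+0+10+10+10+15 = 55 hours, leaving 105.
Highest expected points per hour first: Stats 240 > Chem 210 > CS 200 > Hist 140 > Calc 70 > Econ 50.
Give Stats 10 more to hit its cap of 20 ; 95 left.
Chem: +10 to 25 (cap) ; 85 left.
Give CS 75 more to hit its cap of 75 ; 10 left.
Hist: +10 (room for 35) → 20. Pool exhausted.
Total = 50×10 + 200×75 + 70×10 + 140×20 + 240×20 + 210×25 = 29050.

29050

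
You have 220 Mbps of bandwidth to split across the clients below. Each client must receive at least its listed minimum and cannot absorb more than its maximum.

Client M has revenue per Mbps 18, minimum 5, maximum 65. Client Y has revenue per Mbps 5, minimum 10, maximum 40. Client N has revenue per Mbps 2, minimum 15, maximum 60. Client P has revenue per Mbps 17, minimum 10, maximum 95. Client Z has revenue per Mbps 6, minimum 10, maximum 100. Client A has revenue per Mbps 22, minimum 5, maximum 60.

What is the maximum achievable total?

Meeting every minimum uses 5+10+15+10+10+5 = 55 Mbps, leaving 165.
Order the clients by revenue per Mbps: Client A 22 > Client M 18 > Client P 17 > Client Z 6 > Client Y 5 > Client N 2.
Client A: +55 to 60 (cap) → 110 left.
Client M takes 60 more to reach its cap of 65 → 50 left.
Only 50 left; Client P takes them to reach 60.
Total = 18×65 + 5×10 + 2×15 + 17×60 + 6×10 + 22×60 = 3650.

3650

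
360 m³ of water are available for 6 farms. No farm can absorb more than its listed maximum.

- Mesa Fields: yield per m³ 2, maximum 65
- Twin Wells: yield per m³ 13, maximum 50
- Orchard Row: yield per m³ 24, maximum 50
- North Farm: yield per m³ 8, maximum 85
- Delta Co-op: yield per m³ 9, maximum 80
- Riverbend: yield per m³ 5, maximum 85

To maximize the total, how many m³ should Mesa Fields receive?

10

Highest yield per m³ first: Orchard Row 24 > Twin Wells 13 > Delta Co-op 9 > North Farm 8 > Riverbend 5 > Mesa Fields 2.
Orchard Row takes 50 to reach its cap of 50 → 310 left.
Twin Wells takes 50 to reach its cap of 50 → 260 left.
Delta Co-op: +80 to 80 (cap) → 180 left.
Give North Farm 85 to hit its cap of 85 → 95 left.
Riverbend: +85 to 85 (cap) → 10 left.
Mesa Fields has room for 65 but only 10 remain, so it gets 10.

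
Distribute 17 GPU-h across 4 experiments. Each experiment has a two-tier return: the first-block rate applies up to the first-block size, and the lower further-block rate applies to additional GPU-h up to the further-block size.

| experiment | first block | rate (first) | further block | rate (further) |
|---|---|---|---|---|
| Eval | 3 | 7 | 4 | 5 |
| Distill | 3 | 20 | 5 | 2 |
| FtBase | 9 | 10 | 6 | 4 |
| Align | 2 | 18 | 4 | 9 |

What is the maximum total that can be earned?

213

Order all 8 blocks by rate: Distill/tier1 20 > Align/tier1 18 > FtBase/tier1 10 > Align/tier2 9 > Eval/tier1 7 > Eval/tier2 5 > FtBase/tier2 4 > Distill/tier2 2.
Fill Distill tier1 block (3 at 20) ; 14 left.
Align tier1 at 18: fill all 2 ; 12 left.
Fill FtBase tier1 block (9 at 10) ; 3 left.
3 remain; put them into Align tier2 at 9.
Total = 20×3 + 18×2 + 10×9 + 9×3 = 213.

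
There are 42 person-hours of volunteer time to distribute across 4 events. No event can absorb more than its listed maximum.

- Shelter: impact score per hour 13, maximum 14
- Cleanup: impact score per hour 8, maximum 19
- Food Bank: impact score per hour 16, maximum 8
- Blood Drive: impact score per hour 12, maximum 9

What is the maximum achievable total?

506

Rank by impact score per hour: Food Bank 16 > Shelter 13 > Blood Drive 12 > Cleanup 8.
Food Bank: +8 to 8 (cap) — 34 left.
Shelter takes 14 to reach its cap of 14 — 20 left.
Blood Drive takes 9 to reach its cap of 9 — 11 left.
Cleanup: +11 (room for 19) → 11. Pool exhausted.
Total = 13×14 + 8×11 + 16×8 + 12×9 = 506.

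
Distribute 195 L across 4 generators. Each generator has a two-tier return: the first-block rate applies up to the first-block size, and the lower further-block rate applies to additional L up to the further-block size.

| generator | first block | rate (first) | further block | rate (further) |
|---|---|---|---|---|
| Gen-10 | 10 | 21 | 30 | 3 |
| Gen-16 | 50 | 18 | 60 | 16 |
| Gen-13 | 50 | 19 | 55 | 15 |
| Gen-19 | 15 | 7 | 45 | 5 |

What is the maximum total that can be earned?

3395

Treat each block as its own option and order by rate: Gen-10/first 21 > Gen-13/first 19 > Gen-16/first 18 > Gen-16/second 16 > Gen-13/second 15 > Gen-19/first 7 > Gen-19/second 5 > Gen-10/second 3.
Fill Gen-10 first block (10 at 21) — 185 left.
Gen-13/first (19): +50 — 135 left.
Gen-16/first (18): +50 — 85 left.
Gen-16 second at 16: fill all 60 — 25 left.
25 remain; put them into Gen-13 second at 15.
Total = 21×10 + 19×50 + 18×50 + 16×60 + 15×25 = 3395.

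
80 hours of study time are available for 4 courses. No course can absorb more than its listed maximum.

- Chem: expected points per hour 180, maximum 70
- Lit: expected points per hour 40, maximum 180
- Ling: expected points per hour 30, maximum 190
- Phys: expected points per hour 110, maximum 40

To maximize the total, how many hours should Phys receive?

Highest expected points per hour first: Chem 180 > Phys 110 > Lit 40 > Ling 30.
Chem takes 70 to reach its cap of 70 — 10 left.
Phys: +10 (room for 40) → 10. Pool exhausted.

10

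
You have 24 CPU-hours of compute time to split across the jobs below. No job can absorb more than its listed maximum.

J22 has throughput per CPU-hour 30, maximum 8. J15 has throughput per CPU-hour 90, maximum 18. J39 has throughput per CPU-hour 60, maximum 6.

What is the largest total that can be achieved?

Rank by throughput per CPU-hour: J15 90 > J39 60 > J22 30.
Give J15 18 to hit its cap of 18 — 6 left.
J39: +6 to 6 (cap) — 0 left.
Total = 90×18 + 60×6 = 1980.

1980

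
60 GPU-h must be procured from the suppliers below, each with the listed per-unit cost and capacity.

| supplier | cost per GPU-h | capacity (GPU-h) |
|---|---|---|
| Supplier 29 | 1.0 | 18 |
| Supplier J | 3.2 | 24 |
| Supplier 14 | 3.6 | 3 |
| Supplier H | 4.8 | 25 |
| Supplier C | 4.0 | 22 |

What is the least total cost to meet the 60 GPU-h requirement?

165.6

Fill from the cheapest supplier first.
Supplier 29 (1.0): use full 18 → 42 GPU-h to go.
Supplier J at 3.2: take all 24 GPU-h → 18 still needed.
Take 3 from Supplier 14 at 3.6 → need 15 more.
Take 15 from Supplier C at 4.0 to finish.
Supplier H: unused.
Cost = 18×1.0 + 24×3.2 + 3×3.6 + 15×4.0 = 165.6.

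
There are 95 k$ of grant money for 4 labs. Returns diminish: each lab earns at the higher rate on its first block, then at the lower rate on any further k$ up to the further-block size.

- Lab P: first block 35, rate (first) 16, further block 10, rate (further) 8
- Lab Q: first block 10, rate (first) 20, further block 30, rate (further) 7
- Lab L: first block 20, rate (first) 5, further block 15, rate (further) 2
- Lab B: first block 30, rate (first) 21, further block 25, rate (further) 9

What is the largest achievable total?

1570

Treat each block as its own option and order by rate: Lab B/T1 21 > Lab Q/T1 20 > Lab P/T1 16 > Lab B/T2 9 > Lab P/T2 8 > Lab Q/T2 7 > Lab L/T1 5 > Lab L/T2 2.
Lab B/T1 (21): +30 — 65 left.
Lab Q T1 at 20: fill all 10 — 55 left.
Lab P T1 at 16: fill all 35 — 20 left.
Lab B/T2: +20 of 25 at 9; pool empty.
Total = 21×30 + 20×10 + 16×35 + 9×20 = 1570.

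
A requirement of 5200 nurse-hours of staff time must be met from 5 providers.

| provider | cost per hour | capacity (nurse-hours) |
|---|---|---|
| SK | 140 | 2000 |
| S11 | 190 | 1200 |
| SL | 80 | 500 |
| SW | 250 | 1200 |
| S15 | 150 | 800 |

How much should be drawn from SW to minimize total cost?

Use providers in increasing cost order.
SL (80): use full 500 → 4700 nurse-hours to go.
SK (140): use full 2000 → 2700 nurse-hours to go.
Take 800 from S15 at 150 → need 1900 more.
S11 at 190: take all 1200 nurse-hours → 700 still needed.
SW (250): take the remaining 700 → done.

700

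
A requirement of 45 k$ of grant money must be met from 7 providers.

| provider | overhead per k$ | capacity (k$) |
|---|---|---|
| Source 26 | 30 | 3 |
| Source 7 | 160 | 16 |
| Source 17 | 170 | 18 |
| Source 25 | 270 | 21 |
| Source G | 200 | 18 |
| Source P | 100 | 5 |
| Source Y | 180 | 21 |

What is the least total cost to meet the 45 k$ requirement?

Cheapest first:
Source 26 (30): use full 3 ; 42 k$ to go.
Source P (100): use full 5 ; 37 k$ to go.
Take 16 from Source 7 at 160 ; need 21 more.
Source 17 (170): use full 18 ; 3 k$ to go.
Source Y (180): take the remaining 3 ; done.
Source G, Source 25: unused.
Cost = 3×30 + 5×100 + 16×160 + 18×170 + 3×180 = 6750.

6750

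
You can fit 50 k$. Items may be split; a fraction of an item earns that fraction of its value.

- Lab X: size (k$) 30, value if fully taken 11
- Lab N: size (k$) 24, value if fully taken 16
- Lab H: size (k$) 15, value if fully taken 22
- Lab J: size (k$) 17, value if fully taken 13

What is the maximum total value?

47

Rank by value-to-size ratio: Lab H 22/15≈1.47, Lab J 13/17≈0.765, Lab N 16/24≈0.667, Lab X 11/30≈0.367.
Take all of Lab H (15 k$, value 22) ; 35 k$ left.
Take all of Lab J (17 k$, value 13) ; 18 k$ left.
Only 18 k$ remain; take 18/24 of Lab N for value 16×18/24 = 12.
Total value = 47.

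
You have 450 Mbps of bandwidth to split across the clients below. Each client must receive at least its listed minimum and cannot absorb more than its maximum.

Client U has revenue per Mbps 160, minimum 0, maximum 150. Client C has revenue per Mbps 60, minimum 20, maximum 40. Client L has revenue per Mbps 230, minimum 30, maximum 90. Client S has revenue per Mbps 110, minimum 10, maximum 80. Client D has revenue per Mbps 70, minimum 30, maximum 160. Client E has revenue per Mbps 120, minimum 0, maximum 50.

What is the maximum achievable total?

64900

Meeting every minimum uses 0+20+30+10+30+0 = 90 Mbps, leaving 360.
Order the clients by revenue per Mbps: Client L 230 > Client U 160 > Client E 120 > Client S 110 > Client D 70 > Client C 60.
Client L: +60 to 90 (cap) → 300 left.
Client U takes 150 more to reach its cap of 150 → 150 left.
Client E: +50 to 50 (cap) → 100 left.
Give Client S 70 more to hit its cap of 80 → 30 left.
Client D has room for 130 more but only 30 remain, so it gets 60.
Total = 160×150 + 60×20 + 230×90 + 110×80 + 70×60 + 120×50 = 64900.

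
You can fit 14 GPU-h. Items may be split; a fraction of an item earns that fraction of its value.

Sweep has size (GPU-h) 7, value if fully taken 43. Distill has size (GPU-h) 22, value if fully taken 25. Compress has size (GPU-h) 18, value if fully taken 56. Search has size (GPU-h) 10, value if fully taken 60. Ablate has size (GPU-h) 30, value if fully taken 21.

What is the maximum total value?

85

Rank by value-to-size ratio: Sweep 43/7≈6.14, Search 60/10≈6, Compress 56/18≈3.11, Distill 25/22≈1.14, Ablate 21/30≈0.7.
All 7 GPU-h of Sweep fit (value 43) ; 7 remain.
Fill the last 7 GPU-h with part of Search: 7/10 of it earns 42.
Total value = 85.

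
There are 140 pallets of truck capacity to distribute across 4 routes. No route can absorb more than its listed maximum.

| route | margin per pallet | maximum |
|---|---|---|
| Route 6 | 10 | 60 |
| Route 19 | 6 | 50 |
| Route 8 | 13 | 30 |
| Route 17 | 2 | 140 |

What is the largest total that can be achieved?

1290

Order the routes by margin per pallet: Route 8 13 > Route 6 10 > Route 19 6 > Route 17 2.
Route 8 takes 30 to reach its cap of 30 — 110 left.
Route 6 takes 60 to reach its cap of 60 — 50 left.
Route 19 takes 50 to reach its cap of 50 — 0 left.
Total = 10×60 + 6×50 + 13×30 = 1290.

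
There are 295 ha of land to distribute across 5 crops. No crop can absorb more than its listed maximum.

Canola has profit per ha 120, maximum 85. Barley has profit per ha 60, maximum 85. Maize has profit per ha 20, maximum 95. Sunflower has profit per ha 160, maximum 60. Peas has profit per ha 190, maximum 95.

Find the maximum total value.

41150

Order the crops by profit per ha: Peas 190 > Sunflower 160 > Canola 120 > Barley 60 > Maize 20.
Give Peas 95 to hit its cap of 95 ; 200 left.
Sunflower takes 60 to reach its cap of 60 ; 140 left.
Canola takes 85 to reach its cap of 85 ; 55 left.
Barley: +55 (room for 85) → 55. Pool exhausted.
Total = 120×85 + 60×55 + 160×60 + 190×95 = 41150.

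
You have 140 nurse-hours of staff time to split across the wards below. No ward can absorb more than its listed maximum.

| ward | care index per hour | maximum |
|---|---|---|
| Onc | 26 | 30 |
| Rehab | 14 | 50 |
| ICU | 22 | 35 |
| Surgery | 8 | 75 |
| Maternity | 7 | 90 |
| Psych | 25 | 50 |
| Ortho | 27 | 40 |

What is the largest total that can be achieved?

3550

Order the wards by care index per hour: Ortho 27 > Onc 26 > Psych 25 > ICU 22 > Rehab 14 > Surgery 8 > Maternity 7.
Ortho takes 40 to reach its cap of 40 → 100 left.
Give Onc 30 to hit its cap of 30 → 70 left.
Psych: +50 to 50 (cap) → 20 left.
Only 20 left; ICU takes them to reach 20.
Total = 26×30 + 22×20 + 25×50 + 27×40 = 3550.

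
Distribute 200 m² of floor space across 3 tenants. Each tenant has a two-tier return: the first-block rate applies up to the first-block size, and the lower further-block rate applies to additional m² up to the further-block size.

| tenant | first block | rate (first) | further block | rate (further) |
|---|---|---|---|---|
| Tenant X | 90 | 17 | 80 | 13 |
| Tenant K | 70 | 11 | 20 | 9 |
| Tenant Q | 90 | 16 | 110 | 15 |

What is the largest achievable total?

Treat each block as its own option and order by rate: Tenant X/tier1 17 > Tenant Q/tier1 16 > Tenant Q/tier2 15 > Tenant X/tier2 13 > Tenant K/tier1 11 > Tenant K/tier2 9.
Fill Tenant X tier1 block (90 at 17) → 110 left.
Tenant Q tier1 at 16: fill all 90 → 20 left.
Tenant Q/tier2: +20 of 110 at 15; pool empty.
Total = 17×90 + 16×90 + 15×20 = 3270.

3270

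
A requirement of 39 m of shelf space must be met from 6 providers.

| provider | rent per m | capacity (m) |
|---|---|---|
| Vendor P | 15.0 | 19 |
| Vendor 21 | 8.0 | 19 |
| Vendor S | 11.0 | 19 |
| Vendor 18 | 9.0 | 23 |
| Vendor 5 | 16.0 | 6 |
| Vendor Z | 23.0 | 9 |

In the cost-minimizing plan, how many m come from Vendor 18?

20

Fill from the cheapest provider first.
Take 19 from Vendor 21 at 8.0 → need 20 more.
Vendor 18 at 9.0: take 20 of its 23 → requirement met.
Vendor S, Vendor P, Vendor 5, Vendor Z: unused.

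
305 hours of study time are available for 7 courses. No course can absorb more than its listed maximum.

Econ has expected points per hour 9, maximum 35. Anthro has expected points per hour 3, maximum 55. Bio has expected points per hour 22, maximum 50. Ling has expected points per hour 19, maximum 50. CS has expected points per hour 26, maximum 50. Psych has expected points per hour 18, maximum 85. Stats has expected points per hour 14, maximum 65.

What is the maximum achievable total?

Highest expected points per hour first: CS 26 > Bio 22 > Ling 19 > Psych 18 > Stats 14 > Econ 9 > Anthro 3.
Give CS 50 to hit its cap of 50 → 255 left.
Bio takes 50 to reach its cap of 50 → 205 left.
Give Ling 50 to hit its cap of 50 → 155 left.
Psych takes 85 to reach its cap of 85 → 70 left.
Stats: +65 to 65 (cap) → 5 left.
Econ has room for 35 but only 5 remain, so it gets 5.
Total = 9×5 + 22×50 + 19×50 + 26×50 + 18×85 + 14×65 = 5835.

5835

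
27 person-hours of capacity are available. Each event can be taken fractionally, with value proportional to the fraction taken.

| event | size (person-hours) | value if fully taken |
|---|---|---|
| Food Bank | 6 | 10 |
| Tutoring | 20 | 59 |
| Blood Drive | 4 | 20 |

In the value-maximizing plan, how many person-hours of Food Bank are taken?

Sort by value density: Blood Drive 20/4≈5, Tutoring 59/20≈2.95, Food Bank 10/6≈1.67.
Blood Drive: take in full, 4 person-hours for value 20 → 23 left.
Tutoring: take in full, 20 person-hours for value 59 → 3 left.
Fill the last 3 person-hours with part of Food Bank: 3/6 of it earns 5.

3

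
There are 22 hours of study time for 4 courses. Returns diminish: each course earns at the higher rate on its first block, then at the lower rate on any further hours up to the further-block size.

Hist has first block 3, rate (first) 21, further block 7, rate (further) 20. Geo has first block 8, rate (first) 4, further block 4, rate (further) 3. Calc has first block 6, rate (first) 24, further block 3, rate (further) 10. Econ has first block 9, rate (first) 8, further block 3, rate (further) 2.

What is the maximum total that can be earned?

401

Order all 8 blocks by rate: Calc/T1 24 > Hist/T1 21 > Hist/T2 20 > Calc/T2 10 > Econ/T1 8 > Geo/T1 4 > Geo/T2 3 > Econ/T2 2.
Calc/T1 (24): +6 ; 16 left.
Hist T1 at 21: fill all 3 ; 13 left.
Fill Hist T2 block (7 at 20) ; 6 left.
Calc/T2 (10): +3 ; 3 left.
3 remain; put them into Econ T1 at 8.
Total = 24×6 + 21×3 + 20×7 + 10×3 + 8×3 = 401.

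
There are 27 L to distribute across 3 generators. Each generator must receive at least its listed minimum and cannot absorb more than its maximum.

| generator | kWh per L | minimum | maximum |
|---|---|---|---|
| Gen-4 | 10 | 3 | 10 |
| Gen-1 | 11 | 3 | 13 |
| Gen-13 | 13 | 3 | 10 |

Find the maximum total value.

313

Meeting every minimum uses 3+3+3 = 9 L, leaving 18.
Rank by kWh per L: Gen-13 13 > Gen-1 11 > Gen-4 10.
Give Gen-13 7 more to hit its cap of 10 — 11 left.
Give Gen-1 10 more to hit its cap of 13 — 1 left.
Gen-4 has room for 7 more but only 1 remain, so it gets 4.
Total = 10×4 + 11×13 + 13×10 = 313.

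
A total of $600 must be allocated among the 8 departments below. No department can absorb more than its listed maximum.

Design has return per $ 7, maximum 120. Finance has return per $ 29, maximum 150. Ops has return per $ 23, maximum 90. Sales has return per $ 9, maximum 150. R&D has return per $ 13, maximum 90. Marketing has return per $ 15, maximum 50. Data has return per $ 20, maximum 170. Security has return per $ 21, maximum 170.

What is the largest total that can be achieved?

Highest return per $ first: Finance 29 > Ops 23 > Security 21 > Data 20 > Marketing 15 > R&D 13 > Sales 9 > Design 7.
Give Finance 150 to hit its cap of 150 → 450 left.
Ops: +90 to 90 (cap) → 360 left.
Give Security 170 to hit its cap of 170 → 190 left.
Data takes 170 to reach its cap of 170 → 20 left.
Marketing has room for 50 but only 20 remain, so it gets 20.
Total = 29×150 + 23×90 + 15×20 + 20×170 + 21×170 = 13690.

13690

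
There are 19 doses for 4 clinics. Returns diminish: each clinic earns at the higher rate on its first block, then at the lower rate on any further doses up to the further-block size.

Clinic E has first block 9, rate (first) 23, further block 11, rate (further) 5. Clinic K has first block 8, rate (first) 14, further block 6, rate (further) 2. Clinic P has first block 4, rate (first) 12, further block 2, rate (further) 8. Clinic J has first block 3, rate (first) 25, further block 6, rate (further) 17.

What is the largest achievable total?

398

Rank every tier by rate: Clinic J/T1 25 > Clinic E/T1 23 > Clinic J/T2 17 > Clinic K/T1 14 > Clinic P/T1 12 > Clinic P/T2 8 > Clinic E/T2 5 > Clinic K/T2 2.
Fill Clinic J T1 block (3 at 25) — 16 left.
Clinic E/T1 (23): +9 — 7 left.
Clinic J/T2 (17): +6 — 1 left.
Clinic K/T1: +1 of 8 at 14; pool empty.
Total = 25×3 + 23×9 + 17×6 + 14×1 = 398.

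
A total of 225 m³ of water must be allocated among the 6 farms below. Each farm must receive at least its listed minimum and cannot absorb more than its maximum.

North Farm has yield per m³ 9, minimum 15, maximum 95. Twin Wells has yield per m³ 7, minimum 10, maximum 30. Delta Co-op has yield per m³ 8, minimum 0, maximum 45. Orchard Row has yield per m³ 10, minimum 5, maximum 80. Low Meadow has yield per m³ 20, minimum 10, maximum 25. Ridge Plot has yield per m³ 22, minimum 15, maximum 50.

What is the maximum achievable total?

3010

Meeting every minimum uses 15+10+0+5+10+15 = 55 m³, leaving 170.
Highest yield per m³ first: Ridge Plot 22 > Low Meadow 20 > Orchard Row 10 > North Farm 9 > Delta Co-op 8 > Twin Wells 7.
Give Ridge Plot 35 more to hit its cap of 50 → 135 left.
Low Meadow takes 15 more to reach its cap of 25 → 120 left.
Give Orchard Row 75 more to hit its cap of 80 → 45 left.
North Farm: +45 (room for 80) → 60. Pool exhausted.
Total = 9×60 + 7×10 + 10×80 + 20×25 + 22×50 = 3010.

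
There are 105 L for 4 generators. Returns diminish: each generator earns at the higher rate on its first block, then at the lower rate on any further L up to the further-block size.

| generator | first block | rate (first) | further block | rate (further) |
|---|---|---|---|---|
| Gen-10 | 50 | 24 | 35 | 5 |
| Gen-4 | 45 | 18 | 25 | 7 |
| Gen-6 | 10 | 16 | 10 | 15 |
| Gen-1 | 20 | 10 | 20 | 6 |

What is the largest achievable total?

2170

Treat each block as its own option and order by rate: Gen-10/first 24 > Gen-4/first 18 > Gen-6/first 16 > Gen-6/second 15 > Gen-1/first 10 > Gen-4/second 7 > Gen-1/second 6 > Gen-10/second 5.
Gen-10/first (24): +50 → 55 left.
Gen-4 first at 18: fill all 45 → 10 left.
Gen-6 first at 16: fill all 10 → 0 left.
Total = 24×50 + 18×45 + 16×10 = 2170.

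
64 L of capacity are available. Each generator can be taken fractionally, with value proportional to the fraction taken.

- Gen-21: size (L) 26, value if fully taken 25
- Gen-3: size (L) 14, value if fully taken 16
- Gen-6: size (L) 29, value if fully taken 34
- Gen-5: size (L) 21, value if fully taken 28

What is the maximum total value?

78

Rank by value-to-size ratio: Gen-5 28/21≈1.33, Gen-6 34/29≈1.17, Gen-3 16/14≈1.14, Gen-21 25/26≈0.962.
All 21 L of Gen-5 fit (value 28) → 43 remain.
Take all of Gen-6 (29 L, value 34) → 14 L left.
All 14 L of Gen-3 fit (value 16) → 0 remain.
Total value = 78.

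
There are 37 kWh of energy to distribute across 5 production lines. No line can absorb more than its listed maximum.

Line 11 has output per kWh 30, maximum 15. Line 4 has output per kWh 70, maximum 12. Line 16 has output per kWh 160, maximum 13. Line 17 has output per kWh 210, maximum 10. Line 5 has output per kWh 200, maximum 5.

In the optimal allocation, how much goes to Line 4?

9

Rank by output per kWh: Line 17 210 > Line 5 200 > Line 16 160 > Line 4 70 > Line 11 30.
Line 17 takes 10 to reach its cap of 10 ; 27 left.
Line 5 takes 5 to reach its cap of 5 ; 22 left.
Line 16 takes 13 to reach its cap of 13 ; 9 left.
Only 9 left; Line 4 takes them to reach 9.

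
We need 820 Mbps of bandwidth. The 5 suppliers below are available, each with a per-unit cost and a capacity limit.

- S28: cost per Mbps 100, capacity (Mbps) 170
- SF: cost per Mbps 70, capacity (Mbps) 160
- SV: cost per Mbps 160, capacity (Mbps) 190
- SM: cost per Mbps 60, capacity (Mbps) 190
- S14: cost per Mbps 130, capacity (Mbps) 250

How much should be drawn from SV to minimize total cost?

50

Use suppliers in increasing cost order.
Take 190 from SM at 60 → need 630 more.
SF at 70: take all 160 Mbps → 470 still needed.
S28 (100): use full 170 → 300 Mbps to go.
Take 250 from S14 at 130 → need 50 more.
Take 50 from SV at 160 to finish.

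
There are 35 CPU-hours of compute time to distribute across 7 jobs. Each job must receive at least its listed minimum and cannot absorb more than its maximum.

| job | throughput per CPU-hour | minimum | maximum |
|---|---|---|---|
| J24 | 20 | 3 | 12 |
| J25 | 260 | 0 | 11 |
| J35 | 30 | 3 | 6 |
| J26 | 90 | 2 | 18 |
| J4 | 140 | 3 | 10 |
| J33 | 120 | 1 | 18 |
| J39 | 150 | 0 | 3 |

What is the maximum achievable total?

Meeting every minimum uses 3+0+3+2+3+1+0 = 12 CPU-hours, leaving 23.
Rank by throughput per CPU-hour: J25 260 > J39 150 > J4 140 > J33 120 > J26 90 > J35 30 > J24 20.
J25: +11 to 11 (cap) ; 12 left.
J39 takes 3 more to reach its cap of 3 ; 9 left.
J4: +7 to 10 (cap) ; 2 left.
Only 2 left; J33 takes them to reach 3.
Total = 20×3 + 260×11 + 30×3 + 90×2 + 140×10 + 120×3 + 150×3 = 5400.

5400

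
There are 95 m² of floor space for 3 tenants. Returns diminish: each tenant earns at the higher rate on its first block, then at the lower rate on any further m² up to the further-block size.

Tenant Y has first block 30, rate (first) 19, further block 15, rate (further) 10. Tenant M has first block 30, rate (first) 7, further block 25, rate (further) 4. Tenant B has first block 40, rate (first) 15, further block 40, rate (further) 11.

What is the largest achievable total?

Rank every tier by rate: Tenant Y/tier1 19 > Tenant B/tier1 15 > Tenant B/tier2 11 > Tenant Y/tier2 10 > Tenant M/tier1 7 > Tenant M/tier2 4.
Tenant Y tier1 at 19: fill all 30 → 65 left.
Tenant B tier1 at 15: fill all 40 → 25 left.
Tenant B/tier2: +25 of 40 at 11; pool empty.
Total = 19×30 + 15×40 + 11×25 = 1445.

1445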